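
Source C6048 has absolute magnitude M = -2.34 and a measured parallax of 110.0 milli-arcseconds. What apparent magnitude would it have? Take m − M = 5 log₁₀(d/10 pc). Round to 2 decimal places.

m = -2.55

d = 1/p = 1/0.1100″ = 9.0909 pc.
m − M = 5 log₁₀ d − 5 = 5 log₁₀(9.0909) − 5 = 4.7930 − 5 = -0.2070.
m = M + (m − M) = -2.34 + (-0.2070) = -2.55.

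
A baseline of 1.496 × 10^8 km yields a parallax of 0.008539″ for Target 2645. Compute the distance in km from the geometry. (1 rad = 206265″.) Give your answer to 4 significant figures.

3.614 × 10^15 km

θ = 0.008539″ = 0.008539/206265 = 4.1398 × 10^-8 rad.
d = B/θ = (1.496 × 10^8) / (4.1398 × 10^-8) = 3.6137 × 10^15 km.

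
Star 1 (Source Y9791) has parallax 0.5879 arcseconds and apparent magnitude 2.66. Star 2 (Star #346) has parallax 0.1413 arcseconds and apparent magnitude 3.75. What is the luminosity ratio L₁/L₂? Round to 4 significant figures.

d₁ = 1/p₁ = 1/0.5879″ = 1.701 pc; d₂ = 1/p₂ = 1/0.1413″ = 7.0771 pc.
M₁ = m₁ − 5 log₁₀ d₁ + 5 = 2.66 − 1.1535 + 5 = 6.5065.
M₂ = 3.75 − 4.2493 + 5 = 4.5007.
L₁/L₂ = 10^(0.4(M₂ − M₁)) = 10^(0.4 × (-2.0058)) = 10^(-0.80232) = 0.15764.

L₁/L₂ = 0.1576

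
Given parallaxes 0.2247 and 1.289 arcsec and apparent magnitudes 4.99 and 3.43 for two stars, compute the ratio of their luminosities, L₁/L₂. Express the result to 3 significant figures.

L₁/L₂ = 7.82

d₁ = 1/p₁ = 1/0.2247″ = 4.4504 pc; d₂ = 1/p₂ = 1/1.289″ = 0.7758 pc.
M₁ = m₁ − 5 log₁₀ d₁ + 5 = 4.99 − 3.2420 + 5 = 6.7480.
M₂ = 3.43 − (-0.5513) + 5 = 8.9813.
L₁/L₂ = 10^(0.4(M₂ − M₁)) = 10^(0.4 × 2.2333) = 10^0.89332 = 7.822.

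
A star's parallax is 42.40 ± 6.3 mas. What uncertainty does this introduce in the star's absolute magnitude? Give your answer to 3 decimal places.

σ_M = 0.323 mag

M = m − 5 log₁₀ d + 5 = m + 5 log₁₀ p + 5, so ∂M/∂p = 5/(p ln 10).
σ_M = (5/ln 10) · (σ_p/p) = 2.1715 × 6.3/42.40 = 2.1715 × 0.14858 = 0.32264.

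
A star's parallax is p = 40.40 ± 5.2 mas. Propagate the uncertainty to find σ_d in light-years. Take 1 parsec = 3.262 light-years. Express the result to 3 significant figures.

10.4 ly

d = 1/p, so σ_d = σ_p / p².
σ_d = 0.00520 / (0.04040)² = 0.00520 / 0.0016322 = 3.1859 pc = 3.1859 × 3.262 ly = 10.392 ly.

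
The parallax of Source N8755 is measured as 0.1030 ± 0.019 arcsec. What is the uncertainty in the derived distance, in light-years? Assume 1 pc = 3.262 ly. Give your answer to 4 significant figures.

d = 1/p, so σ_d = σ_p / p².
σ_d = 0.0190 / (0.1030)² = 0.0190 / 0.010609 = 1.7909 pc = 1.7909 × 3.262 ly = 5.8419 ly.

5.842 ly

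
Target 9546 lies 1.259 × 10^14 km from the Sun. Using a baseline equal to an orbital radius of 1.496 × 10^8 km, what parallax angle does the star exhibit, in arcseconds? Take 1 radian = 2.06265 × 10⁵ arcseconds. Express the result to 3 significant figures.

0.245 arcsec

θ ≈ B/d = (1.496 × 10^8) / (1.259 × 10^14) = 1.1882 × 10^-6 rad.
In arcseconds: 1.1882 × 10^-6 × 206265 = 0.24508″.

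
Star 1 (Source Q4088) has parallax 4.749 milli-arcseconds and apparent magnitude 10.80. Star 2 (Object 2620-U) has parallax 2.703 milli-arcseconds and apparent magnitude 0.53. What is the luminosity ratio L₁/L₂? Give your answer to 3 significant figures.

d₁ = 1/p₁ = 1/0.004749″ = 210.57 pc; d₂ = 1/p₂ = 1/0.002703″ = 369.96 pc.
M₁ = m₁ − 5 log₁₀ d₁ + 5 = 10.80 − 11.6170 + 5 = 4.1830.
M₂ = 0.53 − 12.8408 + 5 = -7.3108.
L₁/L₂ = 10^(0.4(M₂ − M₁)) = 10^(0.4 × (-11.4938)) = 10^(-4.59752) = 0.000025263.

L₁/L₂ = 2.53 × 10^-5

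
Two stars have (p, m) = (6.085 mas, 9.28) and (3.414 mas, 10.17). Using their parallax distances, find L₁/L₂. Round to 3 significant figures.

L₁/L₂ = 0.715

d₁ = 1/p₁ = 1/0.006085″ = 164.34 pc; d₂ = 1/p₂ = 1/0.003414″ = 292.91 pc.
M₁ = m₁ − 5 log₁₀ d₁ + 5 = 9.28 − 11.0787 + 5 = 3.2013.
M₂ = 10.17 − 12.3337 + 5 = 2.8363.
L₁/L₂ = 10^(0.4(M₂ − M₁)) = 10^(0.4 × (-0.3650)) = 10^(-0.14600) = 0.7145.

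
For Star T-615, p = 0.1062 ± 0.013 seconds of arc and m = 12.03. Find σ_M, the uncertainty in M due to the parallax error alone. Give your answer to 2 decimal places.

σ_M = 0.27 mag

M = m − 5 log₁₀ d + 5 = m + 5 log₁₀ p + 5, so ∂M/∂p = 5/(p ln 10).
σ_M = (5/ln 10) · (σ_p/p) = 2.1715 × 0.013/0.1062 = 2.1715 × 0.12241 = 0.26581.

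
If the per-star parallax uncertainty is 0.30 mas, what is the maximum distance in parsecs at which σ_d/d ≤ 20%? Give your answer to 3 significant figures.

667 pc

σ_d/d = σ_p/p, so the condition is σ_p/p ≤ 0.20, i.e. p ≥ σ_p/0.20.
p_min = 0.30/0.20 = 1.5 mas = 0.0015 arcsec.
d_max = 1/p_min = 1/0.0015 = 666.67 pc.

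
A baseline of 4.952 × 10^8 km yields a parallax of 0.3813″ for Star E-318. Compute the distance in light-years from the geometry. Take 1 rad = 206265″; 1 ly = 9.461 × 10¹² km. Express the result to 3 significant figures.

28.3 ly

θ = 0.3813″ = 0.3813/206265 = 1.8486 × 10^-6 rad.
d = B/θ = (4.952 × 10^8) / (1.8486 × 10^-6) = 2.6788 × 10^14 km = (2.6788 × 10^14) / (9.461 × 10^12) ly = 28.314 ly.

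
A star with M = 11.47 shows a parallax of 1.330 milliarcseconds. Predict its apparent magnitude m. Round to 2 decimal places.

d = 1/p = 1/0.001330″ = 751.88 pc.
m − M = 5 log₁₀ d − 5 = 5 log₁₀(751.88) − 5 = 14.3807 − 5 = 9.3807.
m = M + (m − M) = 11.47 + 9.3807 = 20.85.

m = 20.85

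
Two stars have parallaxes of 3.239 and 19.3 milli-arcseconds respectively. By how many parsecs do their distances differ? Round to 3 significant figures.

257 pc

d_A = 1/0.003239″ = 308.74 pc; d_B = 1/0.01930″ = 51.813 pc.
|d_B − d_A| = |51.813 − 308.74| = 256.93 pc.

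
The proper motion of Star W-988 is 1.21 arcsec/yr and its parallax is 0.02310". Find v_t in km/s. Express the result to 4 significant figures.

d = 1/p = 1/0.02310″ = 43.29 pc.
v_t = 4.74 × μ × d = 4.74 × 1.21 × 43.29 = 248.29 km/s.

248.3 km/s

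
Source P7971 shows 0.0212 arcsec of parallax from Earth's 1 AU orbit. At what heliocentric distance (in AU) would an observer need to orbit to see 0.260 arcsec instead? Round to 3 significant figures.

12.3 AU

Parallax scales linearly with baseline: p ∝ B, so B = p_target / p_Earth × 1 AU.
B = 0.260 / 0.0212 = 12.264 AU.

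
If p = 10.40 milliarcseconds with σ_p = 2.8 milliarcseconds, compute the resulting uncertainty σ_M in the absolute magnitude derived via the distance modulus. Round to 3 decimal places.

M = m − 5 log₁₀ d + 5 = m + 5 log₁₀ p + 5, so ∂M/∂p = 5/(p ln 10).
σ_M = (5/ln 10) · (σ_p/p) = 2.1715 × 2.8/10.40 = 2.1715 × 0.26923 = 0.58463.

σ_M = 0.585 mag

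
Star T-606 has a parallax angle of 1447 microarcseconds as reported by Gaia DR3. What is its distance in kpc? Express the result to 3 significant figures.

0.691 kpc

p = 1447 microarcseconds = 0.001447 arcsec.
d = 1/p = 1/0.001447 = 691.09 pc.
= 0.69109 kpc.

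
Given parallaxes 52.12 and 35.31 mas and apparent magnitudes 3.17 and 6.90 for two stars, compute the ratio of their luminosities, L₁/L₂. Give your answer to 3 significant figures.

L₁/L₂ = 14.2

d₁ = 1/p₁ = 1/0.05212″ = 19.186 pc; d₂ = 1/p₂ = 1/0.03531″ = 28.321 pc.
M₁ = m₁ − 5 log₁₀ d₁ + 5 = 3.17 − 6.4149 + 5 = 1.7551.
M₂ = 6.90 − 7.2605 + 5 = 4.6395.
L₁/L₂ = 10^(0.4(M₂ − M₁)) = 10^(0.4 × 2.8844) = 10^1.15376 = 14.248.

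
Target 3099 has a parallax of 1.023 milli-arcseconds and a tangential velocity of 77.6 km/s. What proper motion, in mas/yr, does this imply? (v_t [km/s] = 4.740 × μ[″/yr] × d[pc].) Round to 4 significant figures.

d = 1/p = 1/0.001023″ = 977.52 pc.
μ = v_t / (4.74 d) = 77.6 / (4.74 × 977.52) = 77.6 / 4633.4 = 0.016748 ″/yr = 16.748 mas/yr.

16.75 mas/yr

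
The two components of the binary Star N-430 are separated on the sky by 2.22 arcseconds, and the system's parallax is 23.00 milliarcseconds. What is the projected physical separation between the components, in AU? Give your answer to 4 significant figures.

96.52 AU

d = 1/p = 1/0.02300″ = 43.478 pc.
At distance d (pc), an angle of θ arcsec spans θ·d AU: s = 2.22 × 43.478 = 96.521 AU.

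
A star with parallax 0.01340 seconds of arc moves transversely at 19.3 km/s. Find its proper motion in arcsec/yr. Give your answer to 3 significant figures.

d = 1/p = 1/0.01340″ = 74.627 pc.
μ = v_t / (4.74 d) = 19.3 / (4.74 × 74.627) = 19.3 / 353.73 = 0.054561 ″/yr.

0.0546 arcsec/yr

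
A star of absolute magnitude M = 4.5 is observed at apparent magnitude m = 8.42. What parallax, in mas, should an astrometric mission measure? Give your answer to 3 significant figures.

16.4 mas

m − M = 8.42 − 4.5 = 3.92.
d = 10^((m−M)/5 + 1) = 10^1.784 = 60.814 pc.
p = 1/d = 1/60.814 = 0.016444 arcsec = 16.444 mas.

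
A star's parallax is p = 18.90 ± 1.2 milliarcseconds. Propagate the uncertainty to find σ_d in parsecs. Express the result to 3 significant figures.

d = 1/p, so σ_d = σ_p / p².
σ_d = 0.00120 / (0.01890)² = 0.00120 / 0.00035721 = 3.3594 pc.

3.36 pc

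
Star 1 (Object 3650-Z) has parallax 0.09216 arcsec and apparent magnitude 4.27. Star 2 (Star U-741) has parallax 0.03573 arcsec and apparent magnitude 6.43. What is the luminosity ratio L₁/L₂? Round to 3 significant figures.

L₁/L₂ = 1.10

d₁ = 1/p₁ = 1/0.09216″ = 10.851 pc; d₂ = 1/p₂ = 1/0.03573″ = 27.988 pc.
M₁ = m₁ − 5 log₁₀ d₁ + 5 = 4.27 − 5.1773 + 5 = 4.0927.
M₂ = 6.43 − 7.2349 + 5 = 4.1951.
L₁/L₂ = 10^(0.4(M₂ − M₁)) = 10^(0.4 × 0.1024) = 10^0.04096 = 1.0989.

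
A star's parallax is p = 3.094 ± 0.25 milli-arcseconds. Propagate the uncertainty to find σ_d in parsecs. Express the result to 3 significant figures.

d = 1/p, so σ_d = σ_p / p².
σ_d = 0.000250 / (0.003094)² = 0.000250 / 0.0000095728 = 26.116 pc.

26.1 pc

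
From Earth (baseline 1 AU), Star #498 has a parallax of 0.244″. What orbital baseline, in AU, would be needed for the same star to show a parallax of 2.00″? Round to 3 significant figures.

8.20 AU

Parallax scales linearly with baseline: p ∝ B, so B = p_target / p_Earth × 1 AU.
B = 2.00 / 0.244 = 8.1967 AU.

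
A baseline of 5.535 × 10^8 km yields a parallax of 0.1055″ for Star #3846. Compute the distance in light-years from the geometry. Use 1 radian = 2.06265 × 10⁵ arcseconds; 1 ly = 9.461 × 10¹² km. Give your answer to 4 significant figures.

θ = 0.1055″ = 0.1055/206265 = 5.1148 × 10^-7 rad.
d = B/θ = (5.535 × 10^8) / (5.1148 × 10^-7) = 1.0822 × 10^15 km = (1.0822 × 10^15) / (9.461 × 10^12) ly = 114.39 ly.

114.4 ly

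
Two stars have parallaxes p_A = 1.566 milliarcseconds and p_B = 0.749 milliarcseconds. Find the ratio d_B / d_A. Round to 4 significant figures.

2.091

Since d = 1/p, d_B/d_A = p_A/p_B.
= 1.566 / 0.749 = 2.0908.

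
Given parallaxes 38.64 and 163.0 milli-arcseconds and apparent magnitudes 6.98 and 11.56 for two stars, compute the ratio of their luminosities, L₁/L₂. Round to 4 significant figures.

d₁ = 1/p₁ = 1/0.03864″ = 25.88 pc; d₂ = 1/p₂ = 1/0.1630″ = 6.135 pc.
M₁ = m₁ − 5 log₁₀ d₁ + 5 = 6.98 − 7.0648 + 5 = 4.9152.
M₂ = 11.56 − 3.9391 + 5 = 12.6209.
L₁/L₂ = 10^(0.4(M₂ − M₁)) = 10^(0.4 × 7.7057) = 10^3.08228 = 1208.6.

L₁/L₂ = 1209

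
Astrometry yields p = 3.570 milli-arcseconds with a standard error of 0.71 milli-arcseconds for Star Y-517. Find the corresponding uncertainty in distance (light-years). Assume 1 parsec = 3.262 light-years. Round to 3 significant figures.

d = 1/p, so σ_d = σ_p / p².
σ_d = 0.000710 / (0.003570)² = 0.000710 / 0.000012745 = 55.708 pc = 55.708 × 3.262 ly = 181.72 ly.

182 ly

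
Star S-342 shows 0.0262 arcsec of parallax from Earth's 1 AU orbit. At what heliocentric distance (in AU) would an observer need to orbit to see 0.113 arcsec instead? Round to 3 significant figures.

4.31 AU

Parallax scales linearly with baseline: p ∝ B, so B = p_target / p_Earth × 1 AU.
B = 0.113 / 0.0262 = 4.313 AU.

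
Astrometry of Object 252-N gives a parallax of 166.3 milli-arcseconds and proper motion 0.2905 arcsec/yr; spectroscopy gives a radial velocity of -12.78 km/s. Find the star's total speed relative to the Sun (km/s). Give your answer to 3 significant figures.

15.2 km/s

d = 1/p = 1/0.1663″ = 6.0132 pc.
v_t = 4.740 μ d = 4.740 × 0.2905 × 6.0132 = 8.28 km/s.
v = √(v_r² + v_t²) = √((-12.78)² + 8.28²) = √231.887 = 15.228 km/s.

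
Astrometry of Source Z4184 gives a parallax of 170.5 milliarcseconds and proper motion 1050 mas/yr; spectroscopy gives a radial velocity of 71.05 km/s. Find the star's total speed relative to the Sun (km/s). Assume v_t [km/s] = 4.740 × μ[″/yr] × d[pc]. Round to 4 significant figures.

76.81 km/s

d = 1/p = 1/0.1705″ = 5.8651 pc.
μ = 1050 mas/yr = 1.050 ″/yr.
v_t = 4.740 μ d = 4.740 × 1.050 × 5.8651 = 29.191 km/s.
v = √(v_r² + v_t²) = √(71.05² + 29.191²) = √5900.22 = 76.813 km/s.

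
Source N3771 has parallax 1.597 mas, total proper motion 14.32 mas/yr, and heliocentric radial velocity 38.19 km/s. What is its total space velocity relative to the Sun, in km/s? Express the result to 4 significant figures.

57.14 km/s

d = 1/p = 1/0.001597″ = 626.17 pc.
μ = 14.32 mas/yr = 0.01432 ″/yr.
v_t = 4.740 μ d = 4.740 × 0.01432 × 626.17 = 42.502 km/s.
v = √(v_r² + v_t²) = √(38.19² + 42.502²) = √3264.9 = 57.139 km/s.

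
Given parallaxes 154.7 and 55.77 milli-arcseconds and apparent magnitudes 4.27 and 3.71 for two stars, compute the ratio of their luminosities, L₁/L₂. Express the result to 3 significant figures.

L₁/L₂ = 0.0776

d₁ = 1/p₁ = 1/0.1547″ = 6.4641 pc; d₂ = 1/p₂ = 1/0.05577″ = 17.931 pc.
M₁ = m₁ − 5 log₁₀ d₁ + 5 = 4.27 − 4.0525 + 5 = 5.2175.
M₂ = 3.71 − 6.2680 + 5 = 2.4420.
L₁/L₂ = 10^(0.4(M₂ − M₁)) = 10^(0.4 × (-2.7755)) = 10^(-1.11020) = 0.077589.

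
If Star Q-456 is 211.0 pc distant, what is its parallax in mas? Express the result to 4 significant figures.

4.739 mas

p = 1/d = 1/211 = 0.0047393 arcsec.
= 0.0047393 × 1000 = 4.7393 mas.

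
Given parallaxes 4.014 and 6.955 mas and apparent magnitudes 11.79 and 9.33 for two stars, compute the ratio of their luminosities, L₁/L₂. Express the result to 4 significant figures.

L₁/L₂ = 0.3115

d₁ = 1/p₁ = 1/0.004014″ = 249.13 pc; d₂ = 1/p₂ = 1/0.006955″ = 143.78 pc.
M₁ = m₁ − 5 log₁₀ d₁ + 5 = 11.79 − 11.9821 + 5 = 4.8079.
M₂ = 9.33 − 10.7885 + 5 = 3.5415.
L₁/L₂ = 10^(0.4(M₂ − M₁)) = 10^(0.4 × (-1.2664)) = 10^(-0.50656) = 0.31149.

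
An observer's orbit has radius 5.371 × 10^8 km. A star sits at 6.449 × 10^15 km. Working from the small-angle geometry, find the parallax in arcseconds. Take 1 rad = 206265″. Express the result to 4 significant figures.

0.01718 arcsec

θ ≈ B/d = (5.371 × 10^8) / (6.449 × 10^15) = 8.3284 × 10^-8 rad.
In arcseconds: 8.3284 × 10^-8 × 206265 = 0.017179″.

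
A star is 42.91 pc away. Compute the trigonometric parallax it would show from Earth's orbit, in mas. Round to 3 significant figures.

p = 1/d = 1/42.91 = 0.023305 arcsec.
= 0.023305 × 1000 = 23.305 mas.

23.3 mas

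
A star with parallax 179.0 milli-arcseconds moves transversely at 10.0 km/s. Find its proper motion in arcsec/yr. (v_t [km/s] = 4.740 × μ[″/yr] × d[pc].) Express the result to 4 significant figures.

d = 1/p = 1/0.1790″ = 5.5866 pc.
μ = v_t / (4.74 d) = 10.0 / (4.74 × 5.5866) = 10.0 / 26.48 = 0.37764 ″/yr.

0.3776 arcsec/yr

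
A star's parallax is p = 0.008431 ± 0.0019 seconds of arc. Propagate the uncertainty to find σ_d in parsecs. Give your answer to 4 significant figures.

26.73 pc

d = 1/p, so σ_d = σ_p / p².
σ_d = 0.00190 / (0.008431)² = 0.00190 / 0.000071082 = 26.73 pc.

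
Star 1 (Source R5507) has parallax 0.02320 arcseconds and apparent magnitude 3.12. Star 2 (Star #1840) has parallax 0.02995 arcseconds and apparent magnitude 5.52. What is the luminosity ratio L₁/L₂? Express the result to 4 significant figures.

d₁ = 1/p₁ = 1/0.02320″ = 43.103 pc; d₂ = 1/p₂ = 1/0.02995″ = 33.389 pc.
M₁ = m₁ − 5 log₁₀ d₁ + 5 = 3.12 − 8.1725 + 5 = -0.0525.
M₂ = 5.52 − 7.6180 + 5 = 2.9020.
L₁/L₂ = 10^(0.4(M₂ − M₁)) = 10^(0.4 × 2.9545) = 10^1.18180 = 15.198.

L₁/L₂ = 15.20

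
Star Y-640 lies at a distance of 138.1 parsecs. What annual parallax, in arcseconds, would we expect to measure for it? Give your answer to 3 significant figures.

0.00724 arcsec

p = 1/d = 1/138.1 = 0.0072411 arcsec.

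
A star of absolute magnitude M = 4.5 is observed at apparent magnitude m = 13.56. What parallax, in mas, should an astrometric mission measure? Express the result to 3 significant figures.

m − M = 13.56 − 4.5 = 9.06.
d = 10^((m−M)/5 + 1) = 10^2.812 = 648.63 pc.
p = 1/d = 1/648.63 = 0.0015417 arcsec = 1.5417 mas.

1.54 mas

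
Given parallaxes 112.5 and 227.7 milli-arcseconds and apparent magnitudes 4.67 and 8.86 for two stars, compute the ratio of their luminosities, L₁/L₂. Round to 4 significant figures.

d₁ = 1/p₁ = 1/0.1125″ = 8.8889 pc; d₂ = 1/p₂ = 1/0.2277″ = 4.3917 pc.
M₁ = m₁ − 5 log₁₀ d₁ + 5 = 4.67 − 4.7442 + 5 = 4.9258.
M₂ = 8.86 − 3.2132 + 5 = 10.6468.
L₁/L₂ = 10^(0.4(M₂ − M₁)) = 10^(0.4 × 5.7210) = 10^2.28840 = 194.27.

L₁/L₂ = 194.3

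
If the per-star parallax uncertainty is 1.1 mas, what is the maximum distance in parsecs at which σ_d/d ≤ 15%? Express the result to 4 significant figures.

σ_d/d = σ_p/p, so the condition is σ_p/p ≤ 0.15, i.e. p ≥ σ_p/0.15.
p_min = 1.1/0.15 = 7.3333 mas = 0.0073333 arcsec.
d_max = 1/p_min = 1/0.0073333 = 136.36 pc.

136.4 pc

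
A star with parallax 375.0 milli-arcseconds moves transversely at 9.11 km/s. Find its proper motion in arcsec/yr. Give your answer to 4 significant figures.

0.7207 arcsec/yr

d = 1/p = 1/0.3750″ = 2.6667 pc.
μ = v_t / (4.74 d) = 9.11 / (4.74 × 2.6667) = 9.11 / 12.64 = 0.72073 ″/yr.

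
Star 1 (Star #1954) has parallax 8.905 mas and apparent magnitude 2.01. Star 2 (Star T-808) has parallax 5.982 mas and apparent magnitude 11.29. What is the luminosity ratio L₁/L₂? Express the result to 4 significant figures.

L₁/L₂ = 2325

d₁ = 1/p₁ = 1/0.008905″ = 112.3 pc; d₂ = 1/p₂ = 1/0.005982″ = 167.17 pc.
M₁ = m₁ − 5 log₁₀ d₁ + 5 = 2.01 − 10.2519 + 5 = -3.2419.
M₂ = 11.29 − 11.1158 + 5 = 5.1742.
L₁/L₂ = 10^(0.4(M₂ − M₁)) = 10^(0.4 × 8.4161) = 10^3.36644 = 2325.1.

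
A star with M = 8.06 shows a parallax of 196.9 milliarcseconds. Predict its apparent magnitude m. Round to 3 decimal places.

m = 6.589

d = 1/p = 1/0.1969″ = 5.0787 pc.
m − M = 5 log₁₀ d − 5 = 5 log₁₀(5.0787) − 5 = 3.5288 − 5 = -1.4712.
m = M + (m − M) = 8.06 + (-1.4712) = 6.589.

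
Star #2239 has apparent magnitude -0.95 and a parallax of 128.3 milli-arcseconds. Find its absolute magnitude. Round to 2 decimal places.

d = 1/p = 1/0.1283″ = 7.7942 pc.
m − M = 5 log₁₀(7.7942) − 5 = 4.4589 − 5 = -0.5411.
M = m − (m − M) = -0.95 − (-0.5411) = -0.41.

M = -0.41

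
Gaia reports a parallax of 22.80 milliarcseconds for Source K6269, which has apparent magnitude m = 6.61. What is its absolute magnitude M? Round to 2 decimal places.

d = 1/p = 1/0.02280″ = 43.86 pc.
m − M = 5 log₁₀(43.86) − 5 = 8.2103 − 5 = 3.2103.
M = m − (m − M) = 6.61 − 3.2103 = 3.40.

M = 3.40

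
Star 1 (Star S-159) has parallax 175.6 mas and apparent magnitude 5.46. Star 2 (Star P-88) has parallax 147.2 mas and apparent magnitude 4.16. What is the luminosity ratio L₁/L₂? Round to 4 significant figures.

d₁ = 1/p₁ = 1/0.1756″ = 5.6948 pc; d₂ = 1/p₂ = 1/0.1472″ = 6.7935 pc.
M₁ = m₁ − 5 log₁₀ d₁ + 5 = 5.46 − 3.7774 + 5 = 6.6826.
M₂ = 4.16 − 4.1605 + 5 = 4.9995.
L₁/L₂ = 10^(0.4(M₂ − M₁)) = 10^(0.4 × (-1.6831)) = 10^(-0.67324) = 0.21221.

L₁/L₂ = 0.2122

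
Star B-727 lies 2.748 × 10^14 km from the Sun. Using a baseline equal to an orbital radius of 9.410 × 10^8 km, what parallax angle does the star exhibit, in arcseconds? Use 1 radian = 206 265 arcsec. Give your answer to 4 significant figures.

0.7063 arcsec

θ ≈ B/d = (9.410 × 10^8) / (2.748 × 10^14) = 3.4243 × 10^-6 rad.
In arcseconds: 3.4243 × 10^-6 × 206265 = 0.70631″.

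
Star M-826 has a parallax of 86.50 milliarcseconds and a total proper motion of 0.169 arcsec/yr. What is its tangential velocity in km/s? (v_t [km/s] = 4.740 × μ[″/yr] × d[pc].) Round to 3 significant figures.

d = 1/p = 1/0.08650″ = 11.561 pc.
v_t = 4.74 × μ × d = 4.74 × 0.169 × 11.561 = 9.2611 km/s.

9.26 km/s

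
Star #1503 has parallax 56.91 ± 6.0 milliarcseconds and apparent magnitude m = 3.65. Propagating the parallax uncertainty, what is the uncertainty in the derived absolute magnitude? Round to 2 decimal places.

σ_M = 0.23 mag

M = m − 5 log₁₀ d + 5 = m + 5 log₁₀ p + 5, so ∂M/∂p = 5/(p ln 10).
σ_M = (5/ln 10) · (σ_p/p) = 2.1715 × 6.0/56.91 = 2.1715 × 0.10543 = 0.22894.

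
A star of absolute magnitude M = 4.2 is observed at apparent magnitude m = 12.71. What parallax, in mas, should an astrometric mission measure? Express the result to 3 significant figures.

1.99 mas

m − M = 12.71 − 4.2 = 8.51.
d = 10^((m−M)/5 + 1) = 10^2.702 = 503.5 pc.
p = 1/d = 1/503.5 = 0.0019861 arcsec = 1.9861 mas.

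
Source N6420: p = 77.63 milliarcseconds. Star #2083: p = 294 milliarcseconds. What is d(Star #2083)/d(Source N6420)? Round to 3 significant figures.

0.264

Since d = 1/p, d_B/d_A = p_A/p_B.
= 77.63 / 294 = 0.26405.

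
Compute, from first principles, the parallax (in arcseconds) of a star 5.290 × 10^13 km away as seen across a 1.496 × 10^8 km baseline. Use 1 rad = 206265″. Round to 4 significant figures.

0.5833 arcsec

θ ≈ B/d = (1.496 × 10^8) / (5.290 × 10^13) = 2.8280 × 10^-6 rad.
In arcseconds: 2.8280 × 10^-6 × 206265 = 0.58332″.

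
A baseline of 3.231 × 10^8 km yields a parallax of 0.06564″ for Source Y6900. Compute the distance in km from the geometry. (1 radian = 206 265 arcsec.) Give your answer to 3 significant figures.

θ = 0.06564″ = 0.06564/206265 = 3.1823 × 10^-7 rad.
d = B/θ = (3.231 × 10^8) / (3.1823 × 10^-7) = 1.0153 × 10^15 km.

1.02 × 10^15 km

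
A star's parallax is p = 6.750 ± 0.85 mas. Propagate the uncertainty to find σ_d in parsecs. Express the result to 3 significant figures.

18.7 pc

d = 1/p, so σ_d = σ_p / p².
σ_d = 0.000850 / (0.006750)² = 0.000850 / 0.000045563 = 18.655 pc.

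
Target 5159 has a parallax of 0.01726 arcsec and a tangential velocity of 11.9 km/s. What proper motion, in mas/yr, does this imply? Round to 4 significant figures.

d = 1/p = 1/0.01726″ = 57.937 pc.
μ = v_t / (4.74 d) = 11.9 / (4.74 × 57.937) = 11.9 / 274.62 = 0.043333 ″/yr = 43.333 mas/yr.

43.33 mas/yr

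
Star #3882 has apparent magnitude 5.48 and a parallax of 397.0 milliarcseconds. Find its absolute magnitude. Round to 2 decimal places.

d = 1/p = 1/0.3970″ = 2.5189 pc.
m − M = 5 log₁₀(2.5189) − 5 = 2.0061 − 5 = -2.9939.
M = m − (m − M) = 5.48 − (-2.9939) = 8.47.

M = 8.47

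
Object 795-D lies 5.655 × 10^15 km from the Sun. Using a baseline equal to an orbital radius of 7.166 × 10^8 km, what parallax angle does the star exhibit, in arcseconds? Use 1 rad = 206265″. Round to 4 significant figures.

0.02614 arcsec

θ ≈ B/d = (7.166 × 10^8) / (5.655 × 10^15) = 1.2672 × 10^-7 rad.
In arcseconds: 1.2672 × 10^-7 × 206265 = 0.026138″.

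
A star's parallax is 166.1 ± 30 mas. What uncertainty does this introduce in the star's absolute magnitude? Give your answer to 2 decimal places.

σ_M = 0.39 mag

M = m − 5 log₁₀ d + 5 = m + 5 log₁₀ p + 5, so ∂M/∂p = 5/(p ln 10).
σ_M = (5/ln 10) · (σ_p/p) = 2.1715 × 30/166.1 = 2.1715 × 0.18061 = 0.39219.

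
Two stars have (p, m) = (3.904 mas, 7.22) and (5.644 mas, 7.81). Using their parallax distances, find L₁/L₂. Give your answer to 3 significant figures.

d₁ = 1/p₁ = 1/0.003904″ = 256.15 pc; d₂ = 1/p₂ = 1/0.005644″ = 177.18 pc.
M₁ = m₁ − 5 log₁₀ d₁ + 5 = 7.22 − 12.0425 + 5 = 0.1775.
M₂ = 7.81 − 11.2421 + 5 = 1.5679.
L₁/L₂ = 10^(0.4(M₂ − M₁)) = 10^(0.4 × 1.3904) = 10^0.55616 = 3.5988.

L₁/L₂ = 3.60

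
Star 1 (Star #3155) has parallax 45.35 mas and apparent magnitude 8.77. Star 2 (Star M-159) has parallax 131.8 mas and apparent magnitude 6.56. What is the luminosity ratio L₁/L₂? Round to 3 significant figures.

d₁ = 1/p₁ = 1/0.04535″ = 22.051 pc; d₂ = 1/p₂ = 1/0.1318″ = 7.5873 pc.
M₁ = m₁ − 5 log₁₀ d₁ + 5 = 8.77 − 6.7171 + 5 = 7.0529.
M₂ = 6.56 − 4.4004 + 5 = 7.1596.
L₁/L₂ = 10^(0.4(M₂ − M₁)) = 10^(0.4 × 0.1067) = 10^0.04268 = 1.1033.

L₁/L₂ = 1.10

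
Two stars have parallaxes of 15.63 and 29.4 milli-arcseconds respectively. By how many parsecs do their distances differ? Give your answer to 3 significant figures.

30.0 pc

d_A = 1/0.01563″ = 63.98 pc; d_B = 1/0.02940″ = 34.014 pc.
|d_B − d_A| = |34.014 − 63.98| = 29.966 pc.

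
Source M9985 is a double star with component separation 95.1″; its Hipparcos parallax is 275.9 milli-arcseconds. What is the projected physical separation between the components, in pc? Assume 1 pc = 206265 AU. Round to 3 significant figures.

0.00167 pc

d = 1/p = 1/0.2759″ = 3.6245 pc.
At distance d (pc), an angle of θ arcsec spans θ·d AU: s = 95.1 × 3.6245 = 344.69 AU.
= 344.69 / 206265 = 0.0016711 pc.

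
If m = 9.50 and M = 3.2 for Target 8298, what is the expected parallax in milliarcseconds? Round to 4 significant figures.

m − M = 9.50 − 3.2 = 6.30.
d = 10^((m−M)/5 + 1) = 10^2.260 = 181.97 pc.
p = 1/d = 1/181.97 = 0.0054954 arcsec = 5.4954 mas.

5.495 mas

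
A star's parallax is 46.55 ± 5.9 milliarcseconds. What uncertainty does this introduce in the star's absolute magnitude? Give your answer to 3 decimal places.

M = m − 5 log₁₀ d + 5 = m + 5 log₁₀ p + 5, so ∂M/∂p = 5/(p ln 10).
σ_M = (5/ln 10) · (σ_p/p) = 2.1715 × 5.9/46.55 = 2.1715 × 0.12675 = 0.27524.

σ_M = 0.275 mag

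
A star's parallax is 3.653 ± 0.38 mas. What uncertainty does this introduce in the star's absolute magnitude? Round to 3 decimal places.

σ_M = 0.226 mag

M = m − 5 log₁₀ d + 5 = m + 5 log₁₀ p + 5, so ∂M/∂p = 5/(p ln 10).
σ_M = (5/ln 10) · (σ_p/p) = 2.1715 × 0.38/3.653 = 2.1715 × 0.10402 = 0.22588.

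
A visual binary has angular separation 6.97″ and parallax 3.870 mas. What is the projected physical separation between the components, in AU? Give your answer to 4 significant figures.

d = 1/p = 1/0.003870″ = 258.4 pc.
At distance d (pc), an angle of θ arcsec spans θ·d AU: s = 6.97 × 258.4 = 1801 AU.

1801 AU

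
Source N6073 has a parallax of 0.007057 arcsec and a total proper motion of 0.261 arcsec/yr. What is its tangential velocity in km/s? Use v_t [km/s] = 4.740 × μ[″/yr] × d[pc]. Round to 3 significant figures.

d = 1/p = 1/0.007057″ = 141.7 pc.
v_t = 4.74 × μ × d = 4.74 × 0.261 × 141.7 = 175.3 km/s.

175 km/s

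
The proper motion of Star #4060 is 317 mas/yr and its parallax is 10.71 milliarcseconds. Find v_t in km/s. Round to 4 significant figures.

140.3 km/s

d = 1/p = 1/0.01071″ = 93.371 pc.
μ = 317 mas/yr = 0.317 ″/yr.
v_t = 4.74 × μ × d = 4.74 × 0.317 × 93.371 = 140.3 km/s.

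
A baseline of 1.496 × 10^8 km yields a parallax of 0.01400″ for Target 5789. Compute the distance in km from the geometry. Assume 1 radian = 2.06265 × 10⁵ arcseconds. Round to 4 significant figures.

2.204 × 10^15 km

θ = 0.01400″ = 0.01400/206265 = 6.7874 × 10^-8 rad.
d = B/θ = (1.496 × 10^8) / (6.7874 × 10^-8) = 2.2041 × 10^15 km.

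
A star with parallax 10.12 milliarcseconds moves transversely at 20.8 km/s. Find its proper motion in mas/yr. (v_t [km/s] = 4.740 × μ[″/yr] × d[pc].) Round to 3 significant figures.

d = 1/p = 1/0.01012″ = 98.814 pc.
μ = v_t / (4.74 d) = 20.8 / (4.74 × 98.814) = 20.8 / 468.38 = 0.044408 ″/yr = 44.408 mas/yr.

44.4 mas/yr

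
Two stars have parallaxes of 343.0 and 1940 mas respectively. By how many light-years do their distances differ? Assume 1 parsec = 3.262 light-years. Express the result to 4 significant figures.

d_A = 1/0.3430″ = 2.9155 pc; d_B = 1/1.940″ = 0.51546 pc.
|d_B − d_A| = |0.51546 − 2.9155| = 2.4 pc = 2.4 × 3.262 ly = 7.8288 ly.

7.829 ly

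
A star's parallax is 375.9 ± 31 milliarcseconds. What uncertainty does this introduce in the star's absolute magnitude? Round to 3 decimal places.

σ_M = 0.179 mag

M = m − 5 log₁₀ d + 5 = m + 5 log₁₀ p + 5, so ∂M/∂p = 5/(p ln 10).
σ_M = (5/ln 10) · (σ_p/p) = 2.1715 × 31/375.9 = 2.1715 × 0.082469 = 0.17908.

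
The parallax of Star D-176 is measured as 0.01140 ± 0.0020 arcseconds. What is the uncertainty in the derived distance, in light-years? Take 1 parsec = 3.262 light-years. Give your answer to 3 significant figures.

d = 1/p, so σ_d = σ_p / p².
σ_d = 0.00200 / (0.01140)² = 0.00200 / 0.00012996 = 15.389 pc = 15.389 × 3.262 ly = 50.199 ly.

50.2 ly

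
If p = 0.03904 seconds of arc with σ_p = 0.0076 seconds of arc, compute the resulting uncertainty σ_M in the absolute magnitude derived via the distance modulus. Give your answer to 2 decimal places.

σ_M = 0.42 mag

M = m − 5 log₁₀ d + 5 = m + 5 log₁₀ p + 5, so ∂M/∂p = 5/(p ln 10).
σ_M = (5/ln 10) · (σ_p/p) = 2.1715 × 0.0076/0.03904 = 2.1715 × 0.19467 = 0.42273.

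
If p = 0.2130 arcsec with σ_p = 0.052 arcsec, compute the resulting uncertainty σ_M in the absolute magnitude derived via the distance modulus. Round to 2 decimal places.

σ_M = 0.53 mag

M = m − 5 log₁₀ d + 5 = m + 5 log₁₀ p + 5, so ∂M/∂p = 5/(p ln 10).
σ_M = (5/ln 10) · (σ_p/p) = 2.1715 × 0.052/0.2130 = 2.1715 × 0.24413 = 0.53013.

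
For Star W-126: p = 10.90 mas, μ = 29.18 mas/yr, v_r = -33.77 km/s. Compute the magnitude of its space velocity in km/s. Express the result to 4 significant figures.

36.08 km/s

d = 1/p = 1/0.01090″ = 91.743 pc.
μ = 29.18 mas/yr = 0.02918 ″/yr.
v_t = 4.740 μ d = 4.740 × 0.02918 × 91.743 = 12.689 km/s.
v = √(v_r² + v_t²) = √((-33.77)² + 12.689²) = √1301.42 = 36.075 km/s.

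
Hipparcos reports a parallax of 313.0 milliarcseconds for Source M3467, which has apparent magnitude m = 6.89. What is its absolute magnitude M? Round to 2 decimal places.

M = 9.37

d = 1/p = 1/0.3130″ = 3.1949 pc.
m − M = 5 log₁₀(3.1949) − 5 = 2.5223 − 5 = -2.4777.
M = m − (m − M) = 6.89 − (-2.4777) = 9.37.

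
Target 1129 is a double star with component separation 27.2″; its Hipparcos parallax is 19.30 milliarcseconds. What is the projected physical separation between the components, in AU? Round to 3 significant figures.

d = 1/p = 1/0.01930″ = 51.813 pc.
At distance d (pc), an angle of θ arcsec spans θ·d AU: s = 27.2 × 51.813 = 1409.3 AU.

1410 AU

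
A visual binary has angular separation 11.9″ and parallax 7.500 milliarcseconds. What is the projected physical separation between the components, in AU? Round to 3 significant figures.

d = 1/p = 1/0.007500″ = 133.33 pc.
At distance d (pc), an angle of θ arcsec spans θ·d AU: s = 11.9 × 133.33 = 1586.6 AU.

1590 AU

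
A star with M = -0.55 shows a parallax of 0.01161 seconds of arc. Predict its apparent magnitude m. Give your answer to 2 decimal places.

m = 4.13

d = 1/p = 1/0.01161″ = 86.133 pc.
m − M = 5 log₁₀ d − 5 = 5 log₁₀(86.133) − 5 = 9.6758 − 5 = 4.6758.
m = M + (m − M) = -0.55 + 4.6758 = 4.13.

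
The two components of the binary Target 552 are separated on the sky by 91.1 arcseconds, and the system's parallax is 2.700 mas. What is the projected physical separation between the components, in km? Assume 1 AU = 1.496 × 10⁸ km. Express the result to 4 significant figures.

5.048 × 10^12 km

d = 1/p = 1/0.002700″ = 370.37 pc.
At distance d (pc), an angle of θ arcsec spans θ·d AU: s = 91.1 × 370.37 = 33741 AU.
= 33741 × 1.496 × 10⁸ km = 5.0477 × 10^12 km.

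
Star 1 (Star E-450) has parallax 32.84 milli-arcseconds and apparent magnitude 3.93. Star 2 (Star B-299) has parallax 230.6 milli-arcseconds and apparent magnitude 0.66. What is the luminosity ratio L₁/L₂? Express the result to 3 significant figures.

d₁ = 1/p₁ = 1/0.03284″ = 30.451 pc; d₂ = 1/p₂ = 1/0.2306″ = 4.3365 pc.
M₁ = m₁ − 5 log₁₀ d₁ + 5 = 3.93 − 7.4180 + 5 = 1.5120.
M₂ = 0.66 − 3.1857 + 5 = 2.4743.
L₁/L₂ = 10^(0.4(M₂ − M₁)) = 10^(0.4 × 0.9623) = 10^0.38492 = 2.4262.

L₁/L₂ = 2.43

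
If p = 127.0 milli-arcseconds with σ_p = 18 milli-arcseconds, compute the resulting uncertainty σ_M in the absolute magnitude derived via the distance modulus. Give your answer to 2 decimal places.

M = m − 5 log₁₀ d + 5 = m + 5 log₁₀ p + 5, so ∂M/∂p = 5/(p ln 10).
σ_M = (5/ln 10) · (σ_p/p) = 2.1715 × 18/127.0 = 2.1715 × 0.14173 = 0.30777.

σ_M = 0.31 mag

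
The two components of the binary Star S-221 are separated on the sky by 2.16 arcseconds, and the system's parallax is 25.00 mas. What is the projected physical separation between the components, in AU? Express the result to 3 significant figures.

86.4 AU

d = 1/p = 1/0.02500″ = 40 pc.
At distance d (pc), an angle of θ arcsec spans θ·d AU: s = 2.16 × 40 = 86.4 AU.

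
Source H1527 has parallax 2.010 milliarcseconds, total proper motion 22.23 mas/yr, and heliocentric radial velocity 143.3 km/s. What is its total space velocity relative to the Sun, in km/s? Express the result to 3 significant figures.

d = 1/p = 1/0.002010″ = 497.51 pc.
μ = 22.23 mas/yr = 0.02223 ″/yr.
v_t = 4.740 μ d = 4.740 × 0.02223 × 497.51 = 52.423 km/s.
v = √(v_r² + v_t²) = √(143.3² + 52.423²) = √23283.1 = 152.59 km/s.

153 km/s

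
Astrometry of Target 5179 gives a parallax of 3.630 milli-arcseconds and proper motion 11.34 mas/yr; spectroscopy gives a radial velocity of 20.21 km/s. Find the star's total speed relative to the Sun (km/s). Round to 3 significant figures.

d = 1/p = 1/0.003630″ = 275.48 pc.
μ = 11.34 mas/yr = 0.01134 ″/yr.
v_t = 4.740 μ d = 4.740 × 0.01134 × 275.48 = 14.807 km/s.
v = √(v_r² + v_t²) = √(20.21² + 14.807²) = √627.691 = 25.054 km/s.

25.1 km/s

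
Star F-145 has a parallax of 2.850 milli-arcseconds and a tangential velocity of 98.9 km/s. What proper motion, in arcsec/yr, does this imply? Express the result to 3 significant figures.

d = 1/p = 1/0.002850″ = 350.88 pc.
μ = v_t / (4.74 d) = 98.9 / (4.74 × 350.88) = 98.9 / 1663.2 = 0.059464 ″/yr.

0.0595 arcsec/yr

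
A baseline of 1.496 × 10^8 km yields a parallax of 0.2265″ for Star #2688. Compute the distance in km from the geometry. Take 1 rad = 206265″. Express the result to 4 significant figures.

θ = 0.2265″ = 0.2265/206265 = 1.0981 × 10^-6 rad.
d = B/θ = (1.496 × 10^8) / (1.0981 × 10^-6) = 1.3624 × 10^14 km.

1.362 × 10^14 km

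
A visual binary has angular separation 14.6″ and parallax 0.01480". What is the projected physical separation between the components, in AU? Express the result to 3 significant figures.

d = 1/p = 1/0.01480″ = 67.568 pc.
At distance d (pc), an angle of θ arcsec spans θ·d AU: s = 14.6 × 67.568 = 986.49 AU.

986 AU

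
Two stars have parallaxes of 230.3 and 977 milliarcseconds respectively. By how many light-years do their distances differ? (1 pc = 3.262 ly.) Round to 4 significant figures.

d_A = 1/0.2303″ = 4.3422 pc; d_B = 1/0.9770″ = 1.0235 pc.
|d_B − d_A| = |1.0235 − 4.3422| = 3.3187 pc = 3.3187 × 3.262 ly = 10.826 ly.

10.83 ly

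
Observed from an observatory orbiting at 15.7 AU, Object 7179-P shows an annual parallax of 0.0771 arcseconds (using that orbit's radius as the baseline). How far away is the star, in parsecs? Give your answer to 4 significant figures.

203.6 pc

With baseline B (in AU) and parallax p (in arcsec), d = B/p parsecs.
d = 15.7 / 0.0771 = 203.63 pc.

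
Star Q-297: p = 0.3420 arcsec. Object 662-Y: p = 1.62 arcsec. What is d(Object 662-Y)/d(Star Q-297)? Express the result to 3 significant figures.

0.211

Since d = 1/p, d_B/d_A = p_A/p_B.
= 0.3420 / 1.62 = 0.21111.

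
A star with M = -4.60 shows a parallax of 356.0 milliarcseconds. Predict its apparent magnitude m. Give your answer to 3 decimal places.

d = 1/p = 1/0.3560″ = 2.809 pc.
m − M = 5 log₁₀ d − 5 = 5 log₁₀(2.809) − 5 = 2.2428 − 5 = -2.7572.
m = M + (m − M) = -4.60 + (-2.7572) = -7.357.

m = -7.357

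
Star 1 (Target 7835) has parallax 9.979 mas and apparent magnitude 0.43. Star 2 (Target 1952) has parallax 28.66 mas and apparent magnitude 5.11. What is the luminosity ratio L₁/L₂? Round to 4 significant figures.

L₁/L₂ = 614.3

d₁ = 1/p₁ = 1/0.009979″ = 100.21 pc; d₂ = 1/p₂ = 1/0.02866″ = 34.892 pc.
M₁ = m₁ − 5 log₁₀ d₁ + 5 = 0.43 − 10.0046 + 5 = -4.5746.
M₂ = 5.11 − 7.7136 + 5 = 2.3964.
L₁/L₂ = 10^(0.4(M₂ − M₁)) = 10^(0.4 × 6.9710) = 10^2.78840 = 614.33.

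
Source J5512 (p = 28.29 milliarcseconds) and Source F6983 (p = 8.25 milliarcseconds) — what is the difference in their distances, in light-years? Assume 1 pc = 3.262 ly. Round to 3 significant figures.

280 ly

d_A = 1/0.02829″ = 35.348 pc; d_B = 1/0.008250″ = 121.21 pc.
|d_B − d_A| = |121.21 − 35.348| = 85.862 pc = 85.862 × 3.262 ly = 280.08 ly.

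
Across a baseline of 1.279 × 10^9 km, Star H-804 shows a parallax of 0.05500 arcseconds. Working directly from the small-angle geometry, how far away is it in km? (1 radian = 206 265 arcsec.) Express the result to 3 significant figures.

4.80 × 10^15 km

θ = 0.05500″ = 0.05500/206265 = 2.6665 × 10^-7 rad.
d = B/θ = (1.279 × 10^9) / (2.6665 × 10^-7) = 4.7965 × 10^15 km.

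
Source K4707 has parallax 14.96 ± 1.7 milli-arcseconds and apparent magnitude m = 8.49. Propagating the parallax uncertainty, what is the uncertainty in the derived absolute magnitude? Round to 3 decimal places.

σ_M = 0.247 mag

M = m − 5 log₁₀ d + 5 = m + 5 log₁₀ p + 5, so ∂M/∂p = 5/(p ln 10).
σ_M = (5/ln 10) · (σ_p/p) = 2.1715 × 1.7/14.96 = 2.1715 × 0.11364 = 0.24677.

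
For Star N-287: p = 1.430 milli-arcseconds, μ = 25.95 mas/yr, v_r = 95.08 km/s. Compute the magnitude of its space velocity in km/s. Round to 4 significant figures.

128.2 km/s

d = 1/p = 1/0.001430″ = 699.3 pc.
μ = 25.95 mas/yr = 0.02595 ″/yr.
v_t = 4.740 μ d = 4.740 × 0.02595 × 699.3 = 86.016 km/s.
v = √(v_r² + v_t²) = √(95.08² + 86.016²) = √16439 = 128.21 km/s.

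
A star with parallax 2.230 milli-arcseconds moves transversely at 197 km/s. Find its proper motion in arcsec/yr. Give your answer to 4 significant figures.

0.09268 arcsec/yr

d = 1/p = 1/0.002230″ = 448.43 pc.
μ = v_t / (4.74 d) = 197 / (4.74 × 448.43) = 197 / 2125.6 = 0.09268 ″/yr.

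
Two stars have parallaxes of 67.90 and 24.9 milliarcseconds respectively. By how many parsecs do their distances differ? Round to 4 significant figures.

25.43 pc

d_A = 1/0.06790″ = 14.728 pc; d_B = 1/0.02490″ = 40.161 pc.
|d_B − d_A| = |40.161 − 14.728| = 25.433 pc.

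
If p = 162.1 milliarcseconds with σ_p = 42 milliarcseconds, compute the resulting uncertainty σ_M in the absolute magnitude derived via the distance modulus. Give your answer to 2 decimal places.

M = m − 5 log₁₀ d + 5 = m + 5 log₁₀ p + 5, so ∂M/∂p = 5/(p ln 10).
σ_M = (5/ln 10) · (σ_p/p) = 2.1715 × 42/162.1 = 2.1715 × 0.2591 = 0.56264.

σ_M = 0.56 mag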